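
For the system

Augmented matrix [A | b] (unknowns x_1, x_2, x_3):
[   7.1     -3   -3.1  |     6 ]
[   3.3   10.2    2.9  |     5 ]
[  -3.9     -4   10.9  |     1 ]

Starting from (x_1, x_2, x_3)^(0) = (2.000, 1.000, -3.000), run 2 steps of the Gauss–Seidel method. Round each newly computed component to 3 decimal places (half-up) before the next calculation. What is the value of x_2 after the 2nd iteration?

Iteration 1:
  x_1 = (6 - (-3)·1.000 - (-3.1)·-3.000) / (7.1) = -0.042
  x_2 = (5 - (3.3)·-0.042 - (2.9)·-3.000) / (10.2) = 1.357
  x_3 = (1 - (-3.9)·-0.042 - (-4)·1.357) / (10.9) = 0.575
Iteration 2:
  x_1 = (6 - (-3)·1.357 - (-3.1)·0.575) / (7.1) = 1.670
  x_2 = (5 - (3.3)·1.670 - (2.9)·0.575) / (10.2) = -0.214
  x_3 = (1 - (-3.9)·1.670 - (-4)·-0.214) / (10.9) = 0.611

-0.214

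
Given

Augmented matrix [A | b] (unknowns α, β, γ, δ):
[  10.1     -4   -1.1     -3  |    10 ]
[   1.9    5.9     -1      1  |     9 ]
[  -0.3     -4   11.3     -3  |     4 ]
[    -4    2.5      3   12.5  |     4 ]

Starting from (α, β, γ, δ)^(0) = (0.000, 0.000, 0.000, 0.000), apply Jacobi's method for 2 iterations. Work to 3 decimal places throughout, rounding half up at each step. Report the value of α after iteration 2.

Iteration 1:
  α = (10 - (-4)·0.000 - (-1.1)·0.000 - (-3)·0.000) / (10.1) = 0.990
  β = (9 - (1.9)·0.000 - (-1)·0.000 - (1)·0.000) / (5.9) = 1.525
  γ = (4 - (-0.3)·0.000 - (-4)·0.000 - (-3)·0.000) / (11.3) = 0.354
  δ = (4 - (-4)·0.000 - (2.5)·0.000 - (3)·0.000) / (12.5) = 0.320
Iteration 2:
  α = (10 - (-4)·1.525 - (-1.1)·0.354 - (-3)·0.320) / (10.1) = 1.728
  β = (9 - (1.9)·0.990 - (-1)·0.354 - (1)·0.320) / (5.9) = 1.212
  γ = (4 - (-0.3)·0.990 - (-4)·1.525 - (-3)·0.320) / (11.3) = 1.005
  δ = (4 - (-4)·0.990 - (2.5)·1.525 - (3)·0.354) / (12.5) = 0.247

1.728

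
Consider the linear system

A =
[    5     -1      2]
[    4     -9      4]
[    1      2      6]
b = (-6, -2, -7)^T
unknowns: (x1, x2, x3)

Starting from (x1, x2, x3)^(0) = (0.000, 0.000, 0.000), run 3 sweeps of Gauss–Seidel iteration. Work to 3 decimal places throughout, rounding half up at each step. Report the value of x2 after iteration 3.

-0.581

Iteration 1:
  x1 = (-6 - (-1)·0.000 - (2)·0.000) / (5) = -1.200
  x2 = (-2 - (4)·-1.200 - (4)·0.000) / (-9) = -0.311
  x3 = (-7 - (1)·-1.200 - (2)·-0.311) / (6) = -0.863
Iteration 2:
  x1 = (-6 - (-1)·-0.311 - (2)·-0.863) / (5) = -0.917
  x2 = (-2 - (4)·-0.917 - (4)·-0.863) / (-9) = -0.569
  x3 = (-7 - (1)·-0.917 - (2)·-0.569) / (6) = -0.824
Iteration 3:
  x1 = (-6 - (-1)·-0.569 - (2)·-0.824) / (5) = -0.984
  x2 = (-2 - (4)·-0.984 - (4)·-0.824) / (-9) = -0.581
  x3 = (-7 - (1)·-0.984 - (2)·-0.581) / (6) = -0.809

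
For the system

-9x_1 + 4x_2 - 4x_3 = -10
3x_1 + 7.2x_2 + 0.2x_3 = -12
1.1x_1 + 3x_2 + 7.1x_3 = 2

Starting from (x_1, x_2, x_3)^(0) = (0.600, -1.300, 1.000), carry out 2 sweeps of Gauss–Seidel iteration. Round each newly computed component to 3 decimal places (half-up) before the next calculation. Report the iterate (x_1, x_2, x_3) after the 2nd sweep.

Iteration 1:
  x_1 = (-10 - (4)·-1.300 - (-4)·1.000) / (-9) = 0.089
  x_2 = (-12 - (3)·0.089 - (0.2)·1.000) / (7.2) = -1.732
  x_3 = (2 - (1.1)·0.089 - (3)·-1.732) / (7.1) = 1.000
Iteration 2:
  x_1 = (-10 - (4)·-1.732 - (-4)·1.000) / (-9) = -0.103
  x_2 = (-12 - (3)·-0.103 - (0.2)·1.000) / (7.2) = -1.652
  x_3 = (2 - (1.1)·-0.103 - (3)·-1.652) / (7.1) = 0.996

(-0.103, -1.652, 0.996)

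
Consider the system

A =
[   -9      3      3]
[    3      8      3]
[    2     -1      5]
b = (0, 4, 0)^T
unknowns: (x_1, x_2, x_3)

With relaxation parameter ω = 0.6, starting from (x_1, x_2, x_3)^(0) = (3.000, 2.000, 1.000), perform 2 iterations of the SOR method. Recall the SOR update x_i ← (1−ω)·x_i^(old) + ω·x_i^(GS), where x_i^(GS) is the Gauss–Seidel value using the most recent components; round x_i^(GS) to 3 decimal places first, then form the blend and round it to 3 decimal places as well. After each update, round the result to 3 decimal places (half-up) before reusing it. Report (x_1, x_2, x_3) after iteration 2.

Iteration 1:
  x_1: GS value = (0 - (3)·2.000 - (3)·1.000) / (-9) = 1.000;  x_1 ← (1−ω)·3.000 + ω·1.000 = 1.800
  x_2: GS value = (4 - (3)·1.800 - (3)·1.000) / (8) = -0.550;  x_2 ← (1−ω)·2.000 + ω·-0.550 = 0.470
  x_3: GS value = (0 - (2)·1.800 - (-1)·0.470) / (5) = -0.626;  x_3 ← (1−ω)·1.000 + ω·-0.626 = 0.024
Iteration 2:
  x_1: GS value = (0 - (3)·0.470 - (3)·0.024) / (-9) = 0.165;  x_1 ← (1−ω)·1.800 + ω·0.165 = 0.819
  x_2: GS value = (4 - (3)·0.819 - (3)·0.024) / (8) = 0.184;  x_2 ← (1−ω)·0.470 + ω·0.184 = 0.298
  x_3: GS value = (0 - (2)·0.819 - (-1)·0.298) / (5) = -0.268;  x_3 ← (1−ω)·0.024 + ω·-0.268 = -0.151

(0.819, 0.298, -0.151)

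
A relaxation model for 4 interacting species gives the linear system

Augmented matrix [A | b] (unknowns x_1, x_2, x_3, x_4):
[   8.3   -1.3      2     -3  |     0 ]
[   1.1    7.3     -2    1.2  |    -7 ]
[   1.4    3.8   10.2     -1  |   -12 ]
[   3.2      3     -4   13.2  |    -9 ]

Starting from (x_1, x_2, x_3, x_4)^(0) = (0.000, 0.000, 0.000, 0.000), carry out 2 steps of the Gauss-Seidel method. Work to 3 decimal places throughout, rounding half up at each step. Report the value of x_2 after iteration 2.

Iteration 1:
  x_1 = (0 - (-1.3)·0.000 - (2)·0.000 - (-3)·0.000) / (8.3) = 0.000
  x_2 = (-7 - (1.1)·0.000 - (-2)·0.000 - (1.2)·0.000) / (7.3) = -0.959
  x_3 = (-12 - (1.4)·0.000 - (3.8)·-0.959 - (-1)·0.000) / (10.2) = -0.819
  x_4 = (-9 - (3.2)·0.000 - (3)·-0.959 - (-4)·-0.819) / (13.2) = -0.712
Iteration 2:
  x_1 = (0 - (-1.3)·-0.959 - (2)·-0.819 - (-3)·-0.712) / (8.3) = -0.210
  x_2 = (-7 - (1.1)·-0.210 - (-2)·-0.819 - (1.2)·-0.712) / (7.3) = -1.035
  x_3 = (-12 - (1.4)·-0.210 - (3.8)·-1.035 - (-1)·-0.712) / (10.2) = -0.832
  x_4 = (-9 - (3.2)·-0.210 - (3)·-1.035 - (-4)·-0.832) / (13.2) = -0.648

-1.035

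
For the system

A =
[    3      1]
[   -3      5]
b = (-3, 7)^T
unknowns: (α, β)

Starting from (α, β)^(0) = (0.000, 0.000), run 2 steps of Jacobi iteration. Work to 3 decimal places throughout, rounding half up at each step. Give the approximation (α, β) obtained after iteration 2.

Iteration 1:
  α = (-3 - (1)·0.000) / (3) = -1.000
  β = (7 - (-3)·0.000) / (5) = 1.400
Iteration 2:
  α = (-3 - (1)·1.400) / (3) = -1.467
  β = (7 - (-3)·-1.000) / (5) = 0.800

(-1.467, 0.800)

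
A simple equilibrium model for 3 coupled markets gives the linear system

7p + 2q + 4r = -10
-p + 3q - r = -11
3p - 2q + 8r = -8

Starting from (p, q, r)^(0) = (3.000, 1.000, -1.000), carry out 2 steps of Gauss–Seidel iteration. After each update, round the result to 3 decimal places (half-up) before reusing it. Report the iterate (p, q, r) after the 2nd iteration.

Iteration 1:
  p = (-10 - (2)·1.000 - (4)·-1.000) / (7) = -1.143
  q = (-11 - (-1)·-1.143 - (-1)·-1.000) / (3) = -4.381
  r = (-8 - (3)·-1.143 - (-2)·-4.381) / (8) = -1.667
Iteration 2:
  p = (-10 - (2)·-4.381 - (4)·-1.667) / (7) = 0.776
  q = (-11 - (-1)·0.776 - (-1)·-1.667) / (3) = -3.964
  r = (-8 - (3)·0.776 - (-2)·-3.964) / (8) = -2.282

(0.776, -3.964, -2.282)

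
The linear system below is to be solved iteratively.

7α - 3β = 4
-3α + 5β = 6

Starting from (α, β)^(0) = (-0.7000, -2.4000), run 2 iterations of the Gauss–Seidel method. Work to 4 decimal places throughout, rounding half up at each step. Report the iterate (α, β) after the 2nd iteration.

Iteration 1:
  α = (4 - (-3)·-2.4000) / (7) = -0.4571
  β = (6 - (-3)·-0.4571) / (5) = 0.9257
Iteration 2:
  α = (4 - (-3)·0.9257) / (7) = 0.9682
  β = (6 - (-3)·0.9682) / (5) = 1.7809

(0.9682, 1.7809)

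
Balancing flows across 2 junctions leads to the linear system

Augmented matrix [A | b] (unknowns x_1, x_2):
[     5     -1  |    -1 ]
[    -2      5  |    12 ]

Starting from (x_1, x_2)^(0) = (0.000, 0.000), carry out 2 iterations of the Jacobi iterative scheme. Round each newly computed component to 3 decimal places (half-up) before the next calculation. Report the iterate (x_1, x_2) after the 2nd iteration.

(0.280, 2.320)

Iteration 1:
  x_1 = (-1 - (-1)·0.000) / (5) = -0.200
  x_2 = (12 - (-2)·0.000) / (5) = 2.400
Iteration 2:
  x_1 = (-1 - (-1)·2.400) / (5) = 0.280
  x_2 = (12 - (-2)·-0.200) / (5) = 2.320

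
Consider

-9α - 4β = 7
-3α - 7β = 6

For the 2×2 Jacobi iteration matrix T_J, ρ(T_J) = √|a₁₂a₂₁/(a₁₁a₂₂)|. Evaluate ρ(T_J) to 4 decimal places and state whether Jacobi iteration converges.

0.4364

a₁₂a₂₁/(a₁₁a₂₂) = (-4)·(-3) / ((-9)·(-7)) = 0.190476
ρ = √|0.190476| = √0.190476 = 0.4364
ρ < 1, so Jacobi converges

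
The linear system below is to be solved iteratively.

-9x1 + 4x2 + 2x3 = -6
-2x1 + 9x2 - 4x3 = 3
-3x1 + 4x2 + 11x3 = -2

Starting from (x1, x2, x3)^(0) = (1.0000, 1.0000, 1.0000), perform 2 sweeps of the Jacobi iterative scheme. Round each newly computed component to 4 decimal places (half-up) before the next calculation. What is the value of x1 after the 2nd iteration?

Iteration 1:
  x1 = (-6 - (4)·1.0000 - (2)·1.0000) / (-9) = 1.3333
  x2 = (3 - (-2)·1.0000 - (-4)·1.0000) / (9) = 1.0000
  x3 = (-2 - (-3)·1.0000 - (4)·1.0000) / (11) = -0.2727
Iteration 2:
  x1 = (-6 - (4)·1.0000 - (2)·-0.2727) / (-9) = 1.0505
  x2 = (3 - (-2)·1.3333 - (-4)·-0.2727) / (9) = 0.5084
  x3 = (-2 - (-3)·1.3333 - (4)·1.0000) / (11) = -0.1818

1.0505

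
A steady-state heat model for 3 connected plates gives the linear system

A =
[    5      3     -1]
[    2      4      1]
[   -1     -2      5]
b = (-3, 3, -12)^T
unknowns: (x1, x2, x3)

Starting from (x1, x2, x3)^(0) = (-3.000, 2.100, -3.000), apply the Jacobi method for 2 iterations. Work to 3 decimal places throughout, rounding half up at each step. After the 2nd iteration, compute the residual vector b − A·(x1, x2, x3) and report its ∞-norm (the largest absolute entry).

1.908

Iteration 1:
  x1 = (-3 - (3)·2.100 - (-1)·-3.000) / (5) = -2.460
  x2 = (3 - (2)·-3.000 - (1)·-3.000) / (4) = 3.000
  x3 = (-12 - (-1)·-3.000 - (-2)·2.100) / (5) = -2.160
Iteration 2:
  x1 = (-3 - (3)·3.000 - (-1)·-2.160) / (5) = -2.832
  x2 = (3 - (2)·-2.460 - (1)·-2.160) / (4) = 2.520
  x3 = (-12 - (-1)·-2.460 - (-2)·3.000) / (5) = -1.692
Residual b − A·x = (1.908, 0.276, -1.332); ∞-norm = 1.908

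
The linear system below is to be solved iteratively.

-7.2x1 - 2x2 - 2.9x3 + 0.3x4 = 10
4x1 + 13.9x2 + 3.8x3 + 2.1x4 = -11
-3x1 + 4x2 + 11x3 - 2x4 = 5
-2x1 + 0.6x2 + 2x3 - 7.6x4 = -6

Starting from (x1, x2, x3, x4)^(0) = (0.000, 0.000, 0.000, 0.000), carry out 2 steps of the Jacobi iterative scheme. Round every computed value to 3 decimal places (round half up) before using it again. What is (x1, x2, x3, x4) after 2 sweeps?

Iteration 1:
  x1 = (10 - (-2)·0.000 - (-2.9)·0.000 - (0.3)·0.000) / (-7.2) = -1.389
  x2 = (-11 - (4)·0.000 - (3.8)·0.000 - (2.1)·0.000) / (13.9) = -0.791
  x3 = (5 - (-3)·0.000 - (4)·0.000 - (-2)·0.000) / (11) = 0.455
  x4 = (-6 - (-2)·0.000 - (0.6)·0.000 - (2)·0.000) / (-7.6) = 0.789
Iteration 2:
  x1 = (10 - (-2)·-0.791 - (-2.9)·0.455 - (0.3)·0.789) / (-7.2) = -1.320
  x2 = (-11 - (4)·-1.389 - (3.8)·0.455 - (2.1)·0.789) / (13.9) = -0.635
  x3 = (5 - (-3)·-1.389 - (4)·-0.791 - (-2)·0.789) / (11) = 0.507
  x4 = (-6 - (-2)·-1.389 - (0.6)·-0.791 - (2)·0.455) / (-7.6) = 1.212

(-1.320, -0.635, 0.507, 1.212)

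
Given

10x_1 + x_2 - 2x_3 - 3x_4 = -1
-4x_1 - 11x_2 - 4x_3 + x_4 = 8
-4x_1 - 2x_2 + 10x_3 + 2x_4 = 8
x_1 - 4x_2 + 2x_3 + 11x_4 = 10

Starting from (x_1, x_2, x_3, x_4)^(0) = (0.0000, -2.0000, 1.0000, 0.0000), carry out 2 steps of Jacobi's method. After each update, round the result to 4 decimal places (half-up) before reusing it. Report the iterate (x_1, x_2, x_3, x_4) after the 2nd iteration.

(0.0891, -0.9818, 0.7018, 0.4124)

Iteration 1:
  x_1 = (-1 - (1)·-2.0000 - (-2)·1.0000 - (-3)·0.0000) / (10) = 0.3000
  x_2 = (8 - (-4)·0.0000 - (-4)·1.0000 - (1)·0.0000) / (-11) = -1.0909
  x_3 = (8 - (-4)·0.0000 - (-2)·-2.0000 - (2)·0.0000) / (10) = 0.4000
  x_4 = (10 - (1)·0.0000 - (-4)·-2.0000 - (2)·1.0000) / (11) = 0.0000
Iteration 2:
  x_1 = (-1 - (1)·-1.0909 - (-2)·0.4000 - (-3)·0.0000) / (10) = 0.0891
  x_2 = (8 - (-4)·0.3000 - (-4)·0.4000 - (1)·0.0000) / (-11) = -0.9818
  x_3 = (8 - (-4)·0.3000 - (-2)·-1.0909 - (2)·0.0000) / (10) = 0.7018
  x_4 = (10 - (1)·0.3000 - (-4)·-1.0909 - (2)·0.4000) / (11) = 0.4124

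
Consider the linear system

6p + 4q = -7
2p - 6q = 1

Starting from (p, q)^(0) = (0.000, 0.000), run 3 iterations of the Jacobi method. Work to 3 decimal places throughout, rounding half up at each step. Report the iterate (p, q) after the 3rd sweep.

(-0.796, -0.518)

Iteration 1:
  p = (-7 - (4)·0.000) / (6) = -1.167
  q = (1 - (2)·0.000) / (-6) = -0.167
Iteration 2:
  p = (-7 - (4)·-0.167) / (6) = -1.055
  q = (1 - (2)·-1.167) / (-6) = -0.556
Iteration 3:
  p = (-7 - (4)·-0.556) / (6) = -0.796
  q = (1 - (2)·-1.055) / (-6) = -0.518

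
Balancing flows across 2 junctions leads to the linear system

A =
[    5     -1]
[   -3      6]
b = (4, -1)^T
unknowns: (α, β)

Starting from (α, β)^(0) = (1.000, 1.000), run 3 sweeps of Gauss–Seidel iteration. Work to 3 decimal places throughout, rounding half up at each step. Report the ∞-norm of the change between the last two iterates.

Iteration 1:
  α = (4 - (-1)·1.000) / (5) = 1.000
  β = (-1 - (-3)·1.000) / (6) = 0.333
Iteration 2:
  α = (4 - (-1)·0.333) / (5) = 0.867
  β = (-1 - (-3)·0.867) / (6) = 0.267
Iteration 3:
  α = (4 - (-1)·0.267) / (5) = 0.853
  β = (-1 - (-3)·0.853) / (6) = 0.260
Change: (-0.014, -0.007) → max |·| = 0.014

0.014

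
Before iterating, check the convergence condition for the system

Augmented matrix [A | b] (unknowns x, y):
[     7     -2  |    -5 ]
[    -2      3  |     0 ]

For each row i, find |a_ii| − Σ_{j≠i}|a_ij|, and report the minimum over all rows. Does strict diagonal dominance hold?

1

row 1: |7| − (2) = 5
row 2: |3| − (2) = 1
minimum over rows = 1 → strictly diagonally dominant (convergence guaranteed)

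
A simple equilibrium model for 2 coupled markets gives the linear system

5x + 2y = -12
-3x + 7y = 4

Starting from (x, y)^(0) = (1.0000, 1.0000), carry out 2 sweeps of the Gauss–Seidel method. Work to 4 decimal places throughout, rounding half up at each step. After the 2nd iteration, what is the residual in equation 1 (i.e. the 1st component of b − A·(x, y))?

-0.5582

Iteration 1:
  x = (-12 - (2)·1.0000) / (5) = -2.8000
  y = (4 - (-3)·-2.8000) / (7) = -0.6286
Iteration 2:
  x = (-12 - (2)·-0.6286) / (5) = -2.1486
  y = (4 - (-3)·-2.1486) / (7) = -0.3494
Residual b − A·x = (-0.5582, 0.0000)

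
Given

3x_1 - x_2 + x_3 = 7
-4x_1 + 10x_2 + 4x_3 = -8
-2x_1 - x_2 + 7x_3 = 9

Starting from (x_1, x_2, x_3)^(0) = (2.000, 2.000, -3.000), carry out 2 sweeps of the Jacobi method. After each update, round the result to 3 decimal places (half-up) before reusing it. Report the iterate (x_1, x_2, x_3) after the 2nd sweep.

(2.019, -0.057, 2.600)

Iteration 1:
  x_1 = (7 - (-1)·2.000 - (1)·-3.000) / (3) = 4.000
  x_2 = (-8 - (-4)·2.000 - (4)·-3.000) / (10) = 1.200
  x_3 = (9 - (-2)·2.000 - (-1)·2.000) / (7) = 2.143
Iteration 2:
  x_1 = (7 - (-1)·1.200 - (1)·2.143) / (3) = 2.019
  x_2 = (-8 - (-4)·4.000 - (4)·2.143) / (10) = -0.057
  x_3 = (9 - (-2)·4.000 - (-1)·1.200) / (7) = 2.600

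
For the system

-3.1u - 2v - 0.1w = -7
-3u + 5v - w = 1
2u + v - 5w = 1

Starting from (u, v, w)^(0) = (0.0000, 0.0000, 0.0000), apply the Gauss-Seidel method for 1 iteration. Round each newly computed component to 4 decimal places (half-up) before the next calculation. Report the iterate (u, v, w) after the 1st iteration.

Iteration 1:
  u = (-7 - (-2)·0.0000 - (-0.1)·0.0000) / (-3.1) = 2.2581
  v = (1 - (-3)·2.2581 - (-1)·0.0000) / (5) = 1.5549
  w = (1 - (2)·2.2581 - (1)·1.5549) / (-5) = 1.0142

(2.2581, 1.5549, 1.0142)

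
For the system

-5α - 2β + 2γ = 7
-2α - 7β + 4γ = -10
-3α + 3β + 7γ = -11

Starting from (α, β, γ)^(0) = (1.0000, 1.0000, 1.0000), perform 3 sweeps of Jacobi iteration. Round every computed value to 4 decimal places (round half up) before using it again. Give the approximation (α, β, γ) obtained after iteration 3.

Iteration 1:
  α = (7 - (-2)·1.0000 - (2)·1.0000) / (-5) = -1.4000
  β = (-10 - (-2)·1.0000 - (4)·1.0000) / (-7) = 1.7143
  γ = (-11 - (-3)·1.0000 - (3)·1.0000) / (7) = -1.5714
Iteration 2:
  α = (7 - (-2)·1.7143 - (2)·-1.5714) / (-5) = -2.7143
  β = (-10 - (-2)·-1.4000 - (4)·-1.5714) / (-7) = 0.9306
  γ = (-11 - (-3)·-1.4000 - (3)·1.7143) / (7) = -2.9061
Iteration 3:
  α = (7 - (-2)·0.9306 - (2)·-2.9061) / (-5) = -2.9347
  β = (-10 - (-2)·-2.7143 - (4)·-2.9061) / (-7) = 0.5435
  γ = (-11 - (-3)·-2.7143 - (3)·0.9306) / (7) = -3.1335

(-2.9347, 0.5435, -3.1335)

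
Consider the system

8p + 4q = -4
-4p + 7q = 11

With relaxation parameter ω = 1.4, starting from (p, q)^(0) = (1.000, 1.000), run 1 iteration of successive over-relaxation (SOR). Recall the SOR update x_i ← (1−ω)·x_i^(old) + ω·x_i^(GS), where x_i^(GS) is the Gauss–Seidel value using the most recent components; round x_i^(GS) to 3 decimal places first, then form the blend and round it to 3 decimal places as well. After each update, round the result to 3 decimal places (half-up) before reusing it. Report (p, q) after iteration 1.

(-1.800, 0.360)

Iteration 1:
  p: GS value = (-4 - (4)·1.000) / (8) = -1.000;  p ← (1−ω)·1.000 + ω·-1.000 = -1.800
  q: GS value = (11 - (-4)·-1.800) / (7) = 0.543;  q ← (1−ω)·1.000 + ω·0.543 = 0.360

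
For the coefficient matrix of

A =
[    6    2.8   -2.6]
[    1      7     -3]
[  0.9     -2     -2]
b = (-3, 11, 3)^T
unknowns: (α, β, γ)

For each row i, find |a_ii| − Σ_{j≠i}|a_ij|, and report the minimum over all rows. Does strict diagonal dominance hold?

-0.9

row 1: |6| − (2.8+2.6) = 0.6
row 2: |7| − (1+3) = 3
row 3: |-2| − (0.9+2) = -0.9
minimum over rows = -0.9 → not strictly diagonally dominant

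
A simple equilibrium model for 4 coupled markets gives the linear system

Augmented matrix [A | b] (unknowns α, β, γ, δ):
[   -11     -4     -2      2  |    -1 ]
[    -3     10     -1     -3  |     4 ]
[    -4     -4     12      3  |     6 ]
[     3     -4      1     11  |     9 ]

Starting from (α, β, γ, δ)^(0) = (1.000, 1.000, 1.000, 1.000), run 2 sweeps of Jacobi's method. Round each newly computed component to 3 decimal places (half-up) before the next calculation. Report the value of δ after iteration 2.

Iteration 1:
  α = (-1 - (-4)·1.000 - (-2)·1.000 - (2)·1.000) / (-11) = -0.273
  β = (4 - (-3)·1.000 - (-1)·1.000 - (-3)·1.000) / (10) = 1.100
  γ = (6 - (-4)·1.000 - (-4)·1.000 - (3)·1.000) / (12) = 0.917
  δ = (9 - (3)·1.000 - (-4)·1.000 - (1)·1.000) / (11) = 0.818
Iteration 2:
  α = (-1 - (-4)·1.100 - (-2)·0.917 - (2)·0.818) / (-11) = -0.327
  β = (4 - (-3)·-0.273 - (-1)·0.917 - (-3)·0.818) / (10) = 0.655
  γ = (6 - (-4)·-0.273 - (-4)·1.100 - (3)·0.818) / (12) = 0.571
  δ = (9 - (3)·-0.273 - (-4)·1.100 - (1)·0.917) / (11) = 1.209

1.209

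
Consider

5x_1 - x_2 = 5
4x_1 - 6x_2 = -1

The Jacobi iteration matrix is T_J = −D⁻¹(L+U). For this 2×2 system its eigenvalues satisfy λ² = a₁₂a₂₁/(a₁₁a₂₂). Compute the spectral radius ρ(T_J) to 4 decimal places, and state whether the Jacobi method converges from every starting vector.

a₁₂a₂₁/(a₁₁a₂₂) = (-1)·(4) / ((5)·(-6)) = 0.133333
ρ = √|0.133333| = √0.133333 = 0.3651
ρ < 1, so Jacobi converges

0.3651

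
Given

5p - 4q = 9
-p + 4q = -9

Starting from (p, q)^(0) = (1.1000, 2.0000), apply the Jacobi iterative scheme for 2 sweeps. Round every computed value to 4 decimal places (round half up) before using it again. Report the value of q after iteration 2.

-1.4000

Iteration 1:
  p = (9 - (-4)·2.0000) / (5) = 3.4000
  q = (-9 - (-1)·1.1000) / (4) = -1.9750
Iteration 2:
  p = (9 - (-4)·-1.9750) / (5) = 0.2200
  q = (-9 - (-1)·3.4000) / (4) = -1.4000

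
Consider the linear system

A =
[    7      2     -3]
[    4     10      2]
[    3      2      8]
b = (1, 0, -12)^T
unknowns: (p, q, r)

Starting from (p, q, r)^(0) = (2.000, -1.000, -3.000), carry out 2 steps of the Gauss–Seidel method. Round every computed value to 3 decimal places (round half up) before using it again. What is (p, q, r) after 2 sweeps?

(-0.733, 0.576, -1.369)

Iteration 1:
  p = (1 - (2)·-1.000 - (-3)·-3.000) / (7) = -0.857
  q = (0 - (4)·-0.857 - (2)·-3.000) / (10) = 0.943
  r = (-12 - (3)·-0.857 - (2)·0.943) / (8) = -1.414
Iteration 2:
  p = (1 - (2)·0.943 - (-3)·-1.414) / (7) = -0.733
  q = (0 - (4)·-0.733 - (2)·-1.414) / (10) = 0.576
  r = (-12 - (3)·-0.733 - (2)·0.576) / (8) = -1.369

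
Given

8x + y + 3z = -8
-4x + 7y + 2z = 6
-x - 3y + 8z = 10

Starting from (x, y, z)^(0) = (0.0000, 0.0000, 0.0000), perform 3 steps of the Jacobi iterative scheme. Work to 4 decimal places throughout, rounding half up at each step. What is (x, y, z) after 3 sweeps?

(-1.5335, -0.4566, 1.0262)

Iteration 1:
  x = (-8 - (1)·0.0000 - (3)·0.0000) / (8) = -1.0000
  y = (6 - (-4)·0.0000 - (2)·0.0000) / (7) = 0.8571
  z = (10 - (-1)·0.0000 - (-3)·0.0000) / (8) = 1.2500
Iteration 2:
  x = (-8 - (1)·0.8571 - (3)·1.2500) / (8) = -1.5759
  y = (6 - (-4)·-1.0000 - (2)·1.2500) / (7) = -0.0714
  z = (10 - (-1)·-1.0000 - (-3)·0.8571) / (8) = 1.4464
Iteration 3:
  x = (-8 - (1)·-0.0714 - (3)·1.4464) / (8) = -1.5335
  y = (6 - (-4)·-1.5759 - (2)·1.4464) / (7) = -0.4566
  z = (10 - (-1)·-1.5759 - (-3)·-0.0714) / (8) = 1.0262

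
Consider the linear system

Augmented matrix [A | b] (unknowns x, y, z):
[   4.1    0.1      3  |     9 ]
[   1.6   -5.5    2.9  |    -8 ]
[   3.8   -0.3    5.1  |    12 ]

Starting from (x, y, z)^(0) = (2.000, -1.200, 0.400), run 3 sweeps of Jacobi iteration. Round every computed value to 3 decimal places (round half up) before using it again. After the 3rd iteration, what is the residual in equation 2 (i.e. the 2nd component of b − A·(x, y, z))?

-0.528

Iteration 1:
  x = (9 - (0.1)·-1.200 - (3)·0.400) / (4.1) = 1.932
  y = (-8 - (1.6)·2.000 - (2.9)·0.400) / (-5.5) = 2.247
  z = (12 - (3.8)·2.000 - (-0.3)·-1.200) / (5.1) = 0.792
Iteration 2:
  x = (9 - (0.1)·2.247 - (3)·0.792) / (4.1) = 1.561
  y = (-8 - (1.6)·1.932 - (2.9)·0.792) / (-5.5) = 2.434
  z = (12 - (3.8)·1.932 - (-0.3)·2.247) / (5.1) = 1.046
Iteration 3:
  x = (9 - (0.1)·2.434 - (3)·1.046) / (4.1) = 1.370
  y = (-8 - (1.6)·1.561 - (2.9)·1.046) / (-5.5) = 2.460
  z = (12 - (3.8)·1.561 - (-0.3)·2.434) / (5.1) = 1.333
Residual b − A·x = (-0.862, -0.528, 0.734)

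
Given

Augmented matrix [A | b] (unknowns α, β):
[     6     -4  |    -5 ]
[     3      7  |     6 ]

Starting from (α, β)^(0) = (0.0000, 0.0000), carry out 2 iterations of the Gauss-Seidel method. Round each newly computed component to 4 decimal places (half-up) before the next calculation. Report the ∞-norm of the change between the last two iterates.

Iteration 1:
  α = (-5 - (-4)·0.0000) / (6) = -0.8333
  β = (6 - (3)·-0.8333) / (7) = 1.2143
Iteration 2:
  α = (-5 - (-4)·1.2143) / (6) = -0.0238
  β = (6 - (3)·-0.0238) / (7) = 0.8673
Change: (0.8095, -0.3470) → max |·| = 0.8095

0.8095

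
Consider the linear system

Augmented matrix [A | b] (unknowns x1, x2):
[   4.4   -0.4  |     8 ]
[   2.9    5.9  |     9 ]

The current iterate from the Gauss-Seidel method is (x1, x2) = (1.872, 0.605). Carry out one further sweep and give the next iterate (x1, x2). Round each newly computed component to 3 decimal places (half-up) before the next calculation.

One sweep:
  x1 = (8 - (-0.4)·0.605) / (4.4) = 1.873
  x2 = (9 - (2.9)·1.873) / (5.9) = 0.605

(1.873, 0.605)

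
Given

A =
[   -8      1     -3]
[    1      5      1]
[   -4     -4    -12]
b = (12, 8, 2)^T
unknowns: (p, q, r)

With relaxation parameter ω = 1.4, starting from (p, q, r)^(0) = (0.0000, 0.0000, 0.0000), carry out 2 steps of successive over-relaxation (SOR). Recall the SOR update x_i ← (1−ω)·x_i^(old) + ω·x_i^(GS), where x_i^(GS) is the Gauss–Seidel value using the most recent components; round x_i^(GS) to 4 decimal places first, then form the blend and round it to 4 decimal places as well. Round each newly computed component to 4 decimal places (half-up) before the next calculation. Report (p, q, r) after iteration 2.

(-0.4642, 1.3992, -0.4404)

Iteration 1:
  p: GS value = (12 - (1)·0.0000 - (-3)·0.0000) / (-8) = -1.5000;  p ← (1−ω)·0.0000 + ω·-1.5000 = -2.1000
  q: GS value = (8 - (1)·-2.1000 - (1)·0.0000) / (5) = 2.0200;  q ← (1−ω)·0.0000 + ω·2.0200 = 2.8280
  r: GS value = (2 - (-4)·-2.1000 - (-4)·2.8280) / (-12) = -0.4093;  r ← (1−ω)·0.0000 + ω·-0.4093 = -0.5730
Iteration 2:
  p: GS value = (12 - (1)·2.8280 - (-3)·-0.5730) / (-8) = -0.9316;  p ← (1−ω)·-2.1000 + ω·-0.9316 = -0.4642
  q: GS value = (8 - (1)·-0.4642 - (1)·-0.5730) / (5) = 1.8074;  q ← (1−ω)·2.8280 + ω·1.8074 = 1.3992
  r: GS value = (2 - (-4)·-0.4642 - (-4)·1.3992) / (-12) = -0.4783;  r ← (1−ω)·-0.5730 + ω·-0.4783 = -0.4404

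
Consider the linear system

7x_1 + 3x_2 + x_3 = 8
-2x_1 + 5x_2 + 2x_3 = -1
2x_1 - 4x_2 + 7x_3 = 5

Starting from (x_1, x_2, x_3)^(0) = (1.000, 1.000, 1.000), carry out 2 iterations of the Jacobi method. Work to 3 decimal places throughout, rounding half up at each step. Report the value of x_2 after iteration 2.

Iteration 1:
  x_1 = (8 - (3)·1.000 - (1)·1.000) / (7) = 0.571
  x_2 = (-1 - (-2)·1.000 - (2)·1.000) / (5) = -0.200
  x_3 = (5 - (2)·1.000 - (-4)·1.000) / (7) = 1.000
Iteration 2:
  x_1 = (8 - (3)·-0.200 - (1)·1.000) / (7) = 1.086
  x_2 = (-1 - (-2)·0.571 - (2)·1.000) / (5) = -0.372
  x_3 = (5 - (2)·0.571 - (-4)·-0.200) / (7) = 0.437

-0.372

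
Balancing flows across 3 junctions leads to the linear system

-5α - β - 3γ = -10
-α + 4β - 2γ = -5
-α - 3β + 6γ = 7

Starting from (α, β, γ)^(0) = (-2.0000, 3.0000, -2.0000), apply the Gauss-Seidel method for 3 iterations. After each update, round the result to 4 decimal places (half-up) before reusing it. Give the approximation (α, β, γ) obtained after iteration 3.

(1.3110, -0.2831, 1.2436)

Iteration 1:
  α = (-10 - (-1)·3.0000 - (-3)·-2.0000) / (-5) = 2.6000
  β = (-5 - (-1)·2.6000 - (-2)·-2.0000) / (4) = -1.6000
  γ = (7 - (-1)·2.6000 - (-3)·-1.6000) / (6) = 0.8000
Iteration 2:
  α = (-10 - (-1)·-1.6000 - (-3)·0.8000) / (-5) = 1.8400
  β = (-5 - (-1)·1.8400 - (-2)·0.8000) / (4) = -0.3900
  γ = (7 - (-1)·1.8400 - (-3)·-0.3900) / (6) = 1.2783
Iteration 3:
  α = (-10 - (-1)·-0.3900 - (-3)·1.2783) / (-5) = 1.3110
  β = (-5 - (-1)·1.3110 - (-2)·1.2783) / (4) = -0.2831
  γ = (7 - (-1)·1.3110 - (-3)·-0.2831) / (6) = 1.2436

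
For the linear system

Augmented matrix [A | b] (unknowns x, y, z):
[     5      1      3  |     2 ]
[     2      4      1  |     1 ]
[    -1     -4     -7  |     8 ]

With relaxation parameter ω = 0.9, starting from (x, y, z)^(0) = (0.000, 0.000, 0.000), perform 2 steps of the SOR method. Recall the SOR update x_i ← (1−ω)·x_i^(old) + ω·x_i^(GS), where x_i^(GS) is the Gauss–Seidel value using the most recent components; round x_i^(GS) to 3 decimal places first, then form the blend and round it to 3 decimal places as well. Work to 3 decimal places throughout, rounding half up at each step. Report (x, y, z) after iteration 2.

Iteration 1:
  x: GS value = (2 - (1)·0.000 - (3)·0.000) / (5) = 0.400;  x ← (1−ω)·0.000 + ω·0.400 = 0.360
  y: GS value = (1 - (2)·0.360 - (1)·0.000) / (4) = 0.070;  y ← (1−ω)·0.000 + ω·0.070 = 0.063
  z: GS value = (8 - (-1)·0.360 - (-4)·0.063) / (-7) = -1.230;  z ← (1−ω)·0.000 + ω·-1.230 = -1.107
Iteration 2:
  x: GS value = (2 - (1)·0.063 - (3)·-1.107) / (5) = 1.052;  x ← (1−ω)·0.360 + ω·1.052 = 0.983
  y: GS value = (1 - (2)·0.983 - (1)·-1.107) / (4) = 0.035;  y ← (1−ω)·0.063 + ω·0.035 = 0.038
  z: GS value = (8 - (-1)·0.983 - (-4)·0.038) / (-7) = -1.305;  z ← (1−ω)·-1.107 + ω·-1.305 = -1.285

(0.983, 0.038, -1.285)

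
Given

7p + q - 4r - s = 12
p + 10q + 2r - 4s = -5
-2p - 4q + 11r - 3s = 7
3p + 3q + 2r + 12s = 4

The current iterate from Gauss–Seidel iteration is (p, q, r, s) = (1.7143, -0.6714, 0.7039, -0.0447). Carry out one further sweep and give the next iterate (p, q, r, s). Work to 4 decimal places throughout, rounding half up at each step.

(2.2060, -0.8793, 0.7055, -0.1159)

One sweep:
  p = (12 - (1)·-0.6714 - (-4)·0.7039 - (-1)·-0.0447) / (7) = 2.2060
  q = (-5 - (1)·2.2060 - (2)·0.7039 - (-4)·-0.0447) / (10) = -0.8793
  r = (7 - (-2)·2.2060 - (-4)·-0.8793 - (-3)·-0.0447) / (11) = 0.7055
  s = (4 - (3)·2.2060 - (3)·-0.8793 - (2)·0.7055) / (12) = -0.1159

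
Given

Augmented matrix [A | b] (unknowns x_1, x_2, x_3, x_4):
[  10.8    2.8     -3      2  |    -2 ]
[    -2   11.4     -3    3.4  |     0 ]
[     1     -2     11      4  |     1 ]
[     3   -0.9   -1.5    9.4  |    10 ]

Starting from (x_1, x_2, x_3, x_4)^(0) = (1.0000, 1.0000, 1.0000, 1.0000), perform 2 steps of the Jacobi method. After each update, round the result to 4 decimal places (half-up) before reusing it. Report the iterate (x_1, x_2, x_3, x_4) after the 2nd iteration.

Iteration 1:
  x_1 = (-2 - (2.8)·1.0000 - (-3)·1.0000 - (2)·1.0000) / (10.8) = -0.3519
  x_2 = (0 - (-2)·1.0000 - (-3)·1.0000 - (3.4)·1.0000) / (11.4) = 0.1404
  x_3 = (1 - (1)·1.0000 - (-2)·1.0000 - (4)·1.0000) / (11) = -0.1818
  x_4 = (10 - (3)·1.0000 - (-0.9)·1.0000 - (-1.5)·1.0000) / (9.4) = 1.0000
Iteration 2:
  x_1 = (-2 - (2.8)·0.1404 - (-3)·-0.1818 - (2)·1.0000) / (10.8) = -0.4573
  x_2 = (0 - (-2)·-0.3519 - (-3)·-0.1818 - (3.4)·1.0000) / (11.4) = -0.4078
  x_3 = (1 - (1)·-0.3519 - (-2)·0.1404 - (4)·1.0000) / (11) = -0.2152
  x_4 = (10 - (3)·-0.3519 - (-0.9)·0.1404 - (-1.5)·-0.1818) / (9.4) = 1.1606

(-0.4573, -0.4078, -0.2152, 1.1606)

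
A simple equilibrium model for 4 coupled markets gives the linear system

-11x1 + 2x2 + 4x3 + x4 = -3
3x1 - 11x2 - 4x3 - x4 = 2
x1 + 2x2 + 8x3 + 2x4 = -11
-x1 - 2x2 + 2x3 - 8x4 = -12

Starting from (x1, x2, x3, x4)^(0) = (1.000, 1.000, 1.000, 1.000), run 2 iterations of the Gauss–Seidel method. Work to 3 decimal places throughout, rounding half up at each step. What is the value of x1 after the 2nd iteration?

-0.297

Iteration 1:
  x1 = (-3 - (2)·1.000 - (4)·1.000 - (1)·1.000) / (-11) = 0.909
  x2 = (2 - (3)·0.909 - (-4)·1.000 - (-1)·1.000) / (-11) = -0.388
  x3 = (-11 - (1)·0.909 - (2)·-0.388 - (2)·1.000) / (8) = -1.642
  x4 = (-12 - (-1)·0.909 - (-2)·-0.388 - (2)·-1.642) / (-8) = 1.073
Iteration 2:
  x1 = (-3 - (2)·-0.388 - (4)·-1.642 - (1)·1.073) / (-11) = -0.297
  x2 = (2 - (3)·-0.297 - (-4)·-1.642 - (-1)·1.073) / (-11) = 0.237
  x3 = (-11 - (1)·-0.297 - (2)·0.237 - (2)·1.073) / (8) = -1.665
  x4 = (-12 - (-1)·-0.297 - (-2)·0.237 - (2)·-1.665) / (-8) = 1.062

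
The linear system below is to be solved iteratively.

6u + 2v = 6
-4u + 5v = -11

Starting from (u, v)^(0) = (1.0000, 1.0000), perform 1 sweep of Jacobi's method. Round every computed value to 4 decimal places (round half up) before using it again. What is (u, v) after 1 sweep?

Iteration 1:
  u = (6 - (2)·1.0000) / (6) = 0.6667
  v = (-11 - (-4)·1.0000) / (5) = -1.4000

(0.6667, -1.4000)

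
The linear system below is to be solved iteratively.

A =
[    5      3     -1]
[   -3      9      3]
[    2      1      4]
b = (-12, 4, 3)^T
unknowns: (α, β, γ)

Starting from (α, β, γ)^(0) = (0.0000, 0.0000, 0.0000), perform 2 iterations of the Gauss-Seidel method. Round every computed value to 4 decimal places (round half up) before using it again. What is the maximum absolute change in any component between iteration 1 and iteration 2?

0.6211

Iteration 1:
  α = (-12 - (3)·0.0000 - (-1)·0.0000) / (5) = -2.4000
  β = (4 - (-3)·-2.4000 - (3)·0.0000) / (9) = -0.3556
  γ = (3 - (2)·-2.4000 - (1)·-0.3556) / (4) = 2.0389
Iteration 2:
  α = (-12 - (3)·-0.3556 - (-1)·2.0389) / (5) = -1.7789
  β = (4 - (-3)·-1.7789 - (3)·2.0389) / (9) = -0.8282
  γ = (3 - (2)·-1.7789 - (1)·-0.8282) / (4) = 1.8465
Change: (0.6211, -0.4726, -0.1924) → max |·| = 0.6211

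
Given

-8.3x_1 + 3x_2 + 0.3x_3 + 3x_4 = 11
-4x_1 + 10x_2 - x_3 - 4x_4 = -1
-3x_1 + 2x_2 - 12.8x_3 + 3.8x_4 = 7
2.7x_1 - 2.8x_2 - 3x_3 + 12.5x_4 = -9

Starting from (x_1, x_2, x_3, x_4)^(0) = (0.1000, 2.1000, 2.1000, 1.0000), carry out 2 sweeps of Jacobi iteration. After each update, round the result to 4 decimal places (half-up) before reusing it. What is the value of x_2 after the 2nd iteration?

Iteration 1:
  x_1 = (11 - (3)·2.1000 - (0.3)·2.1000 - (3)·1.0000) / (-8.3) = -0.1289
  x_2 = (-1 - (-4)·0.1000 - (-1)·2.1000 - (-4)·1.0000) / (10) = 0.5500
  x_3 = (7 - (-3)·0.1000 - (2)·2.1000 - (3.8)·1.0000) / (-12.8) = 0.0547
  x_4 = (-9 - (2.7)·0.1000 - (-2.8)·2.1000 - (-3)·2.1000) / (12.5) = 0.2328
Iteration 2:
  x_1 = (11 - (3)·0.5500 - (0.3)·0.0547 - (3)·0.2328) / (-8.3) = -1.0404
  x_2 = (-1 - (-4)·-0.1289 - (-1)·0.0547 - (-4)·0.2328) / (10) = -0.0530
  x_3 = (7 - (-3)·-0.1289 - (2)·0.5500 - (3.8)·0.2328) / (-12.8) = -0.3616
  x_4 = (-9 - (2.7)·-0.1289 - (-2.8)·0.5500 - (-3)·0.0547) / (12.5) = -0.5558

-0.0530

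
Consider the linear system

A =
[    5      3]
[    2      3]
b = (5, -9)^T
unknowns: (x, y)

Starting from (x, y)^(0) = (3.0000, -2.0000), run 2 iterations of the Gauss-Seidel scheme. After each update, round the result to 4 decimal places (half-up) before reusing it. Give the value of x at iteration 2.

3.6800

Iteration 1:
  x = (5 - (3)·-2.0000) / (5) = 2.2000
  y = (-9 - (2)·2.2000) / (3) = -4.4667
Iteration 2:
  x = (5 - (3)·-4.4667) / (5) = 3.6800
  y = (-9 - (2)·3.6800) / (3) = -5.4533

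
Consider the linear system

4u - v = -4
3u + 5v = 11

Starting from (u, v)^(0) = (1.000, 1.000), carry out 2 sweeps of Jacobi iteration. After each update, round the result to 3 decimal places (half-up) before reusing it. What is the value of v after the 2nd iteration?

2.650

Iteration 1:
  u = (-4 - (-1)·1.000) / (4) = -0.750
  v = (11 - (3)·1.000) / (5) = 1.600
Iteration 2:
  u = (-4 - (-1)·1.600) / (4) = -0.600
  v = (11 - (3)·-0.750) / (5) = 2.650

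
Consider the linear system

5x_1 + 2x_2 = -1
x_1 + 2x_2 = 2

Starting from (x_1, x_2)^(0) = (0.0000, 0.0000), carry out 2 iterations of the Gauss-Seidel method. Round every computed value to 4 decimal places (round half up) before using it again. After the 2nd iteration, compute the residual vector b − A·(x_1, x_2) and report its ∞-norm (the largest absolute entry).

0.4400

Iteration 1:
  x_1 = (-1 - (2)·0.0000) / (5) = -0.2000
  x_2 = (2 - (1)·-0.2000) / (2) = 1.1000
Iteration 2:
  x_1 = (-1 - (2)·1.1000) / (5) = -0.6400
  x_2 = (2 - (1)·-0.6400) / (2) = 1.3200
Residual b − A·x = (-0.4400, 0.0000); ∞-norm = 0.4400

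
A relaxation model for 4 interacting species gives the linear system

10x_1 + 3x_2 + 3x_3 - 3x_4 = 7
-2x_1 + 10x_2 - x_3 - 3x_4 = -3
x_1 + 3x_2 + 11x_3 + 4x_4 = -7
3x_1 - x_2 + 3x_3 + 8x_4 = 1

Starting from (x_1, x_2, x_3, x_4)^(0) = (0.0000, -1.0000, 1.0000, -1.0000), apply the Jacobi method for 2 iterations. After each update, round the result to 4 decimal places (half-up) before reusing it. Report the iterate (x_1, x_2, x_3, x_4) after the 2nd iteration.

(0.7375, -0.3325, -0.4000, -0.0875)

Iteration 1:
  x_1 = (7 - (3)·-1.0000 - (3)·1.0000 - (-3)·-1.0000) / (10) = 0.4000
  x_2 = (-3 - (-2)·0.0000 - (-1)·1.0000 - (-3)·-1.0000) / (10) = -0.5000
  x_3 = (-7 - (1)·0.0000 - (3)·-1.0000 - (4)·-1.0000) / (11) = 0.0000
  x_4 = (1 - (3)·0.0000 - (-1)·-1.0000 - (3)·1.0000) / (8) = -0.3750
Iteration 2:
  x_1 = (7 - (3)·-0.5000 - (3)·0.0000 - (-3)·-0.3750) / (10) = 0.7375
  x_2 = (-3 - (-2)·0.4000 - (-1)·0.0000 - (-3)·-0.3750) / (10) = -0.3325
  x_3 = (-7 - (1)·0.4000 - (3)·-0.5000 - (4)·-0.3750) / (11) = -0.4000
  x_4 = (1 - (3)·0.4000 - (-1)·-0.5000 - (3)·0.0000) / (8) = -0.0875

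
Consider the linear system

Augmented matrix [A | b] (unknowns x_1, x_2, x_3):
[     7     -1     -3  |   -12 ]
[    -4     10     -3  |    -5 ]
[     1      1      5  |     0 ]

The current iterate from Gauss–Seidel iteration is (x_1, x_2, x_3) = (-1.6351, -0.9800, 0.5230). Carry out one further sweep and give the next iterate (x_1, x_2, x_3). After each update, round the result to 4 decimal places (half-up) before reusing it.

One sweep:
  x_1 = (-12 - (-1)·-0.9800 - (-3)·0.5230) / (7) = -1.6301
  x_2 = (-5 - (-4)·-1.6301 - (-3)·0.5230) / (10) = -0.9951
  x_3 = (0 - (1)·-1.6301 - (1)·-0.9951) / (5) = 0.5250

(-1.6301, -0.9951, 0.5250)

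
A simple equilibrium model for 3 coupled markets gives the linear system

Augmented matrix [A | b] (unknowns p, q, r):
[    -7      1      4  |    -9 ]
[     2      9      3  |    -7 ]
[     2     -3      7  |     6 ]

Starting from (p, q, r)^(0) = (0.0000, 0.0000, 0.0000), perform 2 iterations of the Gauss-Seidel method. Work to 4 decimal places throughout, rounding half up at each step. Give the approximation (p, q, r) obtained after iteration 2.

Iteration 1:
  p = (-9 - (1)·0.0000 - (4)·0.0000) / (-7) = 1.2857
  q = (-7 - (2)·1.2857 - (3)·0.0000) / (9) = -1.0635
  r = (6 - (2)·1.2857 - (-3)·-1.0635) / (7) = 0.0340
Iteration 2:
  p = (-9 - (1)·-1.0635 - (4)·0.0340) / (-7) = 1.1532
  q = (-7 - (2)·1.1532 - (3)·0.0340) / (9) = -1.0454
  r = (6 - (2)·1.1532 - (-3)·-1.0454) / (7) = 0.0796

(1.1532, -1.0454, 0.0796)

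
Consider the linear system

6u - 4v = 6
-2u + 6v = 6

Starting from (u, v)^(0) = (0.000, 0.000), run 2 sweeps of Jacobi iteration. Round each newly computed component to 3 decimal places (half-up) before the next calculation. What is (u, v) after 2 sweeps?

Iteration 1:
  u = (6 - (-4)·0.000) / (6) = 1.000
  v = (6 - (-2)·0.000) / (6) = 1.000
Iteration 2:
  u = (6 - (-4)·1.000) / (6) = 1.667
  v = (6 - (-2)·1.000) / (6) = 1.333

(1.667, 1.333)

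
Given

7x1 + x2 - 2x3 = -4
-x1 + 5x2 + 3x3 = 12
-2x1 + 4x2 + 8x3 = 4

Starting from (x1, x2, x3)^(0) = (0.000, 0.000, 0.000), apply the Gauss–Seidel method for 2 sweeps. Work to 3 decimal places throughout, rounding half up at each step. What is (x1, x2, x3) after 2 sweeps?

Iteration 1:
  x1 = (-4 - (1)·0.000 - (-2)·0.000) / (7) = -0.571
  x2 = (12 - (-1)·-0.571 - (3)·0.000) / (5) = 2.286
  x3 = (4 - (-2)·-0.571 - (4)·2.286) / (8) = -0.786
Iteration 2:
  x1 = (-4 - (1)·2.286 - (-2)·-0.786) / (7) = -1.123
  x2 = (12 - (-1)·-1.123 - (3)·-0.786) / (5) = 2.647
  x3 = (4 - (-2)·-1.123 - (4)·2.647) / (8) = -1.104

(-1.123, 2.647, -1.104)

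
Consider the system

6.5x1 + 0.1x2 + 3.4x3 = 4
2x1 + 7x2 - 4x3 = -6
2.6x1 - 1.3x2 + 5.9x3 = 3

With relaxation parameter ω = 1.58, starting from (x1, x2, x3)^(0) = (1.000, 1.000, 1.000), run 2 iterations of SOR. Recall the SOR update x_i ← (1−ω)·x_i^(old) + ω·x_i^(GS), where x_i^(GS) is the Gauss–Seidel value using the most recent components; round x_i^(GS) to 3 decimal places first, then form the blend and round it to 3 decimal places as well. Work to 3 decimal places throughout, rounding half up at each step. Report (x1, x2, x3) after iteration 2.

(1.046, -1.117, -0.463)

Iteration 1:
  x1: GS value = (4 - (0.1)·1.000 - (3.4)·1.000) / (6.5) = 0.077;  x1 ← (1−ω)·1.000 + ω·0.077 = -0.458
  x2: GS value = (-6 - (2)·-0.458 - (-4)·1.000) / (7) = -0.155;  x2 ← (1−ω)·1.000 + ω·-0.155 = -0.825
  x3: GS value = (3 - (2.6)·-0.458 - (-1.3)·-0.825) / (5.9) = 0.529;  x3 ← (1−ω)·1.000 + ω·0.529 = 0.256
Iteration 2:
  x1: GS value = (4 - (0.1)·-0.825 - (3.4)·0.256) / (6.5) = 0.494;  x1 ← (1−ω)·-0.458 + ω·0.494 = 1.046
  x2: GS value = (-6 - (2)·1.046 - (-4)·0.256) / (7) = -1.010;  x2 ← (1−ω)·-0.825 + ω·-1.010 = -1.117
  x3: GS value = (3 - (2.6)·1.046 - (-1.3)·-1.117) / (5.9) = -0.199;  x3 ← (1−ω)·0.256 + ω·-0.199 = -0.463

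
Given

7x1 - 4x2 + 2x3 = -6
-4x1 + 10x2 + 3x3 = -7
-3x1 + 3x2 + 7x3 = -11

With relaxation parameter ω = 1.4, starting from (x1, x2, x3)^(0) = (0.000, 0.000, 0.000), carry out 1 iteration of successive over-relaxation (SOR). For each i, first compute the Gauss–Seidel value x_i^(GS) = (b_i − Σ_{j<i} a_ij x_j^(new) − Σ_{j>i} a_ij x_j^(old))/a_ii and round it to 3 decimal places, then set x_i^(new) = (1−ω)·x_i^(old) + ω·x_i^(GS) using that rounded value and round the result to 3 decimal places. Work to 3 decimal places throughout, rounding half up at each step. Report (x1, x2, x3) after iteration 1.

Iteration 1:
  x1: GS value = (-6 - (-4)·0.000 - (2)·0.000) / (7) = -0.857;  x1 ← (1−ω)·0.000 + ω·-0.857 = -1.200
  x2: GS value = (-7 - (-4)·-1.200 - (3)·0.000) / (10) = -1.180;  x2 ← (1−ω)·0.000 + ω·-1.180 = -1.652
  x3: GS value = (-11 - (-3)·-1.200 - (3)·-1.652) / (7) = -1.378;  x3 ← (1−ω)·0.000 + ω·-1.378 = -1.929

(-1.200, -1.652, -1.929)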